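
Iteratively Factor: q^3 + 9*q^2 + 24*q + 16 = (q + 4)*(q^2 + 5*q + 4) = (q + 1)*(q + 4)*(q + 4)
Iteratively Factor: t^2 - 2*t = (t - 2)*(t)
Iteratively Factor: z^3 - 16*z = (z)*(z^2 - 16) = z*(z + 4)*(z - 4)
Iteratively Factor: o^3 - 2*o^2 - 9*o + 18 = (o - 3)*(o^2 + o - 6) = (o - 3)*(o + 3)*(o - 2)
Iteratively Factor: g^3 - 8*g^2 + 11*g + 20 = (g - 4)*(g^2 - 4*g - 5) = (g - 5)*(g - 4)*(g + 1)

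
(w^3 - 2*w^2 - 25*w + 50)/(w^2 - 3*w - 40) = (w^2 - 7*w + 10)/(w - 8)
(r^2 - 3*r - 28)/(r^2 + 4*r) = (r - 7)/r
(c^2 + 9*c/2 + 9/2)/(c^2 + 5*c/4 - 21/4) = 2*(2*c + 3)/(4*c - 7)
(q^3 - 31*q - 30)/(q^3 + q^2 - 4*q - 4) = (q^2 - q - 30)/(q^2 - 4)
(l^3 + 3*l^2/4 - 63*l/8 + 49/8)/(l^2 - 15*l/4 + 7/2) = (2*l^2 + 5*l - 7)/(2*(l - 2))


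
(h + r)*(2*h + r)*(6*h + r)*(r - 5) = 12*h^3*r - 60*h^3 + 20*h^2*r^2 - 100*h^2*r + 9*h*r^3 - 45*h*r^2 + r^4 - 5*r^3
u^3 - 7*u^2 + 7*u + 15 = (u - 5)*(u - 3)*(u + 1)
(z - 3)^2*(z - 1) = z^3 - 7*z^2 + 15*z - 9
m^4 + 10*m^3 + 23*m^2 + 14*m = m*(m + 1)*(m + 2)*(m + 7)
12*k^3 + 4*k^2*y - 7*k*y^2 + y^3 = (-6*k + y)*(-2*k + y)*(k + y)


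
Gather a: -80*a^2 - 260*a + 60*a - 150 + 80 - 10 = -80*a^2 - 200*a - 80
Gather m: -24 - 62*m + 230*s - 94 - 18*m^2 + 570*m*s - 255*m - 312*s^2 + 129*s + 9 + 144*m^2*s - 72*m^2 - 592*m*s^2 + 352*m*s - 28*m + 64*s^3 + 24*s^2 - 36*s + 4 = m^2*(144*s - 90) + m*(-592*s^2 + 922*s - 345) + 64*s^3 - 288*s^2 + 323*s - 105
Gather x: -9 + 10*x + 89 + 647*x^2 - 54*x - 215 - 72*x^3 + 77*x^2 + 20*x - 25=-72*x^3 + 724*x^2 - 24*x - 160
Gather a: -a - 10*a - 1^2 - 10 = -11*a - 11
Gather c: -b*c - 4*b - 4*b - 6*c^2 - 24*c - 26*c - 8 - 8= -8*b - 6*c^2 + c*(-b - 50) - 16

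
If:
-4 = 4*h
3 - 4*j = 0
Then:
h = -1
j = 3/4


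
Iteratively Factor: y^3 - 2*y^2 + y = (y)*(y^2 - 2*y + 1) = y*(y - 1)*(y - 1)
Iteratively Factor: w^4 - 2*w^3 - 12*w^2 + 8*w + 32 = (w - 2)*(w^3 - 12*w - 16) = (w - 2)*(w + 2)*(w^2 - 2*w - 8) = (w - 2)*(w + 2)^2*(w - 4)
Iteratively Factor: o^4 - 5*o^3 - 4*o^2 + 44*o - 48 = (o - 4)*(o^3 - o^2 - 8*o + 12) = (o - 4)*(o - 2)*(o^2 + o - 6) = (o - 4)*(o - 2)^2*(o + 3)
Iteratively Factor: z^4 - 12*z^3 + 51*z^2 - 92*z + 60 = (z - 3)*(z^3 - 9*z^2 + 24*z - 20) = (z - 3)*(z - 2)*(z^2 - 7*z + 10) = (z - 5)*(z - 3)*(z - 2)*(z - 2)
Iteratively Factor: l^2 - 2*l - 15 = (l + 3)*(l - 5)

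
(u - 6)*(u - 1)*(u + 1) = u^3 - 6*u^2 - u + 6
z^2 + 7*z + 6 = (z + 1)*(z + 6)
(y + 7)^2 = y^2 + 14*y + 49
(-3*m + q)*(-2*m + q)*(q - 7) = 6*m^2*q - 42*m^2 - 5*m*q^2 + 35*m*q + q^3 - 7*q^2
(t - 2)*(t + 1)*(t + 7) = t^3 + 6*t^2 - 9*t - 14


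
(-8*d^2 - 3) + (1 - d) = -8*d^2 - d - 2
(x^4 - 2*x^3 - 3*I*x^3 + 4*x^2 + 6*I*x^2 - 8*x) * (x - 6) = x^5 - 8*x^4 - 3*I*x^4 + 16*x^3 + 24*I*x^3 - 32*x^2 - 36*I*x^2 + 48*x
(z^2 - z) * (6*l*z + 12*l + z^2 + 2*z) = 6*l*z^3 + 6*l*z^2 - 12*l*z + z^4 + z^3 - 2*z^2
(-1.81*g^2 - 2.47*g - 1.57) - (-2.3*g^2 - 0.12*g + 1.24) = 0.49*g^2 - 2.35*g - 2.81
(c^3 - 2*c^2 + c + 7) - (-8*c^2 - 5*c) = c^3 + 6*c^2 + 6*c + 7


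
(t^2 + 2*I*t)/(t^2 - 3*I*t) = (t + 2*I)/(t - 3*I)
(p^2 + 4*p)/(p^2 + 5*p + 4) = p/(p + 1)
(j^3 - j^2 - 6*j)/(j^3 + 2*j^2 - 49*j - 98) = j*(j - 3)/(j^2 - 49)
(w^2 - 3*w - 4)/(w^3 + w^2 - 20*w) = (w + 1)/(w*(w + 5))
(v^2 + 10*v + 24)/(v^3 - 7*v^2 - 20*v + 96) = (v + 6)/(v^2 - 11*v + 24)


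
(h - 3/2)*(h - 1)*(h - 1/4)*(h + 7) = h^4 + 17*h^3/4 - 137*h^2/8 + 29*h/2 - 21/8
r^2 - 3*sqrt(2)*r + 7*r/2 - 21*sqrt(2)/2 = (r + 7/2)*(r - 3*sqrt(2))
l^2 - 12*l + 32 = (l - 8)*(l - 4)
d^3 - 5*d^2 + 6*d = d*(d - 3)*(d - 2)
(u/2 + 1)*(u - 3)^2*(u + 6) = u^4/2 + u^3 - 27*u^2/2 + 54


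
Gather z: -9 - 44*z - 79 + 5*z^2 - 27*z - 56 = 5*z^2 - 71*z - 144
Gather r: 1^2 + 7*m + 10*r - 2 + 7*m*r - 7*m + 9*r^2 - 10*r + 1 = 7*m*r + 9*r^2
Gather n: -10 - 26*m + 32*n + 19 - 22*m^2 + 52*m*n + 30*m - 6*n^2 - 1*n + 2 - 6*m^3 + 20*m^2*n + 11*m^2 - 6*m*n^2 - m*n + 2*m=-6*m^3 - 11*m^2 + 6*m + n^2*(-6*m - 6) + n*(20*m^2 + 51*m + 31) + 11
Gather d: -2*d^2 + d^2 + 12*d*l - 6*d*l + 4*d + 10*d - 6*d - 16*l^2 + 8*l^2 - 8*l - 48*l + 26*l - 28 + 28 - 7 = -d^2 + d*(6*l + 8) - 8*l^2 - 30*l - 7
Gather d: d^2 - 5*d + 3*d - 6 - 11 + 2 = d^2 - 2*d - 15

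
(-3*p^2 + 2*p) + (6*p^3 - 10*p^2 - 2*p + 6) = 6*p^3 - 13*p^2 + 6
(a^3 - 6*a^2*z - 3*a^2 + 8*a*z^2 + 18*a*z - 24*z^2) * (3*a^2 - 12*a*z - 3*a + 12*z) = 3*a^5 - 30*a^4*z - 12*a^4 + 96*a^3*z^2 + 120*a^3*z + 9*a^3 - 96*a^2*z^3 - 384*a^2*z^2 - 90*a^2*z + 384*a*z^3 + 288*a*z^2 - 288*z^3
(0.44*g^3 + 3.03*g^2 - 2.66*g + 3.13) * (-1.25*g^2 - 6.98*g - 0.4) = -0.55*g^5 - 6.8587*g^4 - 18.0004*g^3 + 13.4423*g^2 - 20.7834*g - 1.252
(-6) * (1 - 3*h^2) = 18*h^2 - 6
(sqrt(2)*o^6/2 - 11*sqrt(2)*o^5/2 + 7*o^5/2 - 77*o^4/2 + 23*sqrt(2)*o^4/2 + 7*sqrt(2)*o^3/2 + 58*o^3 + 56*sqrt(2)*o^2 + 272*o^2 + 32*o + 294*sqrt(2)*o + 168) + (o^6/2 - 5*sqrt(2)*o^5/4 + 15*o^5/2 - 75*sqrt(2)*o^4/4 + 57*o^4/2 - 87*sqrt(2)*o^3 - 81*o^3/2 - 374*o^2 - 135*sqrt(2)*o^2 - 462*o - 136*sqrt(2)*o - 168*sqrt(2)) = o^6/2 + sqrt(2)*o^6/2 - 27*sqrt(2)*o^5/4 + 11*o^5 - 29*sqrt(2)*o^4/4 - 10*o^4 - 167*sqrt(2)*o^3/2 + 35*o^3/2 - 79*sqrt(2)*o^2 - 102*o^2 - 430*o + 158*sqrt(2)*o - 168*sqrt(2) + 168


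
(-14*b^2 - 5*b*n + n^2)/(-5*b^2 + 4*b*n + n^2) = (-14*b^2 - 5*b*n + n^2)/(-5*b^2 + 4*b*n + n^2)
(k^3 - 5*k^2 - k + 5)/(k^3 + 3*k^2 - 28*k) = (k^3 - 5*k^2 - k + 5)/(k*(k^2 + 3*k - 28))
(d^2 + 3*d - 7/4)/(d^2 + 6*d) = (d^2 + 3*d - 7/4)/(d*(d + 6))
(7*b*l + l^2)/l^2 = (7*b + l)/l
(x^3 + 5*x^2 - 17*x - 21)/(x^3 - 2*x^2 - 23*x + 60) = (x^2 + 8*x + 7)/(x^2 + x - 20)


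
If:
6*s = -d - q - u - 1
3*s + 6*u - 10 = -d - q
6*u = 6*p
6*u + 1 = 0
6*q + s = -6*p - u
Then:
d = 1187/54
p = -1/6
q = 23/27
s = -71/18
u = -1/6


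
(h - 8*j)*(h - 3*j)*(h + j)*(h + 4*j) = h^4 - 6*h^3*j - 27*h^2*j^2 + 76*h*j^3 + 96*j^4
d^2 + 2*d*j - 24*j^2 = (d - 4*j)*(d + 6*j)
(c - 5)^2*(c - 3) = c^3 - 13*c^2 + 55*c - 75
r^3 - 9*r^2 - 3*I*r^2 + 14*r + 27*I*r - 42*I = (r - 7)*(r - 2)*(r - 3*I)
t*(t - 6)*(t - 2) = t^3 - 8*t^2 + 12*t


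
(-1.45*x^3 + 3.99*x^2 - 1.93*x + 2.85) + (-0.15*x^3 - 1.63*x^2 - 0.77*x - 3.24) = -1.6*x^3 + 2.36*x^2 - 2.7*x - 0.39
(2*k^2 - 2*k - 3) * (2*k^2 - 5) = 4*k^4 - 4*k^3 - 16*k^2 + 10*k + 15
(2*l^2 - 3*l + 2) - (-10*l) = 2*l^2 + 7*l + 2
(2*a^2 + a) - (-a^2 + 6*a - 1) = 3*a^2 - 5*a + 1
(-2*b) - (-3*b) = b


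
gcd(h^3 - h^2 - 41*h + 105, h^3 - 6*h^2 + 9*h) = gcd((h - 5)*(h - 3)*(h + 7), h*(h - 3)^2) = h - 3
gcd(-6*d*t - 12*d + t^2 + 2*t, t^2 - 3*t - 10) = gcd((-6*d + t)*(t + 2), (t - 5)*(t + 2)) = t + 2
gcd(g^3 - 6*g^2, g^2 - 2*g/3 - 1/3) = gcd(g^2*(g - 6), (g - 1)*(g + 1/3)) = 1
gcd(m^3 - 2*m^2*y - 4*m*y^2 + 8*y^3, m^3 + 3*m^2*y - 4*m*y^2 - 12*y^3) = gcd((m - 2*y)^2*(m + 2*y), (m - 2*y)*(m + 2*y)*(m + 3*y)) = -m^2 + 4*y^2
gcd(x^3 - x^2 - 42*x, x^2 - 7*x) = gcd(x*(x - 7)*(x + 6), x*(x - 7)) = x^2 - 7*x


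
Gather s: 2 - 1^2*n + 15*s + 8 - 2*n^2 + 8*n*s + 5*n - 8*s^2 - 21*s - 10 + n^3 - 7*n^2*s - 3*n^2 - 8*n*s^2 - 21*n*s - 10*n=n^3 - 5*n^2 - 6*n + s^2*(-8*n - 8) + s*(-7*n^2 - 13*n - 6)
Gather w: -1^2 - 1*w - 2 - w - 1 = -2*w - 4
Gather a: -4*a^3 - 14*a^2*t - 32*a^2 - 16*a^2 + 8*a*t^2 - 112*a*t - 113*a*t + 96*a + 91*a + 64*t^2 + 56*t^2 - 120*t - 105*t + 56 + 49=-4*a^3 + a^2*(-14*t - 48) + a*(8*t^2 - 225*t + 187) + 120*t^2 - 225*t + 105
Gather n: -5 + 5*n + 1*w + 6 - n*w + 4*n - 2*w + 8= n*(9 - w) - w + 9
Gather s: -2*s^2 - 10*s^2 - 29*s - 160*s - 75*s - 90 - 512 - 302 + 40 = -12*s^2 - 264*s - 864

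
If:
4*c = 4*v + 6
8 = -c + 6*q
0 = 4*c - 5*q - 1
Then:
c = 46/19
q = 33/19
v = 35/38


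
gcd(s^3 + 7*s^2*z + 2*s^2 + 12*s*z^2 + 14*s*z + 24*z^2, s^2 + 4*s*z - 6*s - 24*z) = s + 4*z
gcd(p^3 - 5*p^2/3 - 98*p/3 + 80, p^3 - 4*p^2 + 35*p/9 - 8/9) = p - 8/3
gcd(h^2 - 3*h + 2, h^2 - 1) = h - 1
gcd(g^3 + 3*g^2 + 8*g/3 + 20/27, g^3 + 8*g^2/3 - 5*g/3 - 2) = g + 2/3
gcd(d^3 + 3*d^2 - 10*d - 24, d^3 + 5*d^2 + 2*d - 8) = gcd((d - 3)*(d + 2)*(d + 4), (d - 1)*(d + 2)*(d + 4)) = d^2 + 6*d + 8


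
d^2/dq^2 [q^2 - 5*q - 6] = 2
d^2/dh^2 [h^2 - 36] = 2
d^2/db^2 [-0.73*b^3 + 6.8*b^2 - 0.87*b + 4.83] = 13.6 - 4.38*b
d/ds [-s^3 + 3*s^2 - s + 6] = -3*s^2 + 6*s - 1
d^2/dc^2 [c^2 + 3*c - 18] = 2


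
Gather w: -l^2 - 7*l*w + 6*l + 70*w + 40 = -l^2 + 6*l + w*(70 - 7*l) + 40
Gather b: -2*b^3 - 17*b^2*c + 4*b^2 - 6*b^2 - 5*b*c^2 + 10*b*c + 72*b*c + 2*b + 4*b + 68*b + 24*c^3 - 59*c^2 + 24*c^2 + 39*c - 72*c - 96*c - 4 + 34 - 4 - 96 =-2*b^3 + b^2*(-17*c - 2) + b*(-5*c^2 + 82*c + 74) + 24*c^3 - 35*c^2 - 129*c - 70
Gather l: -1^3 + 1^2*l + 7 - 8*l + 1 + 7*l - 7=0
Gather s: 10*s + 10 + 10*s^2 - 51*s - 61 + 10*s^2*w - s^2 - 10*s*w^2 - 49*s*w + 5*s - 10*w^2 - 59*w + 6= s^2*(10*w + 9) + s*(-10*w^2 - 49*w - 36) - 10*w^2 - 59*w - 45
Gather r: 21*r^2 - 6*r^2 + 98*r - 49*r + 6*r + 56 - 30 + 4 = 15*r^2 + 55*r + 30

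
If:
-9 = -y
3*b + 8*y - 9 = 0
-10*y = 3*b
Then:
No Solution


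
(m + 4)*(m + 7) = m^2 + 11*m + 28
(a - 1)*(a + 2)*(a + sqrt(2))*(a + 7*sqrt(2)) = a^4 + a^3 + 8*sqrt(2)*a^3 + 8*sqrt(2)*a^2 + 12*a^2 - 16*sqrt(2)*a + 14*a - 28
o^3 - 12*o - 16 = (o - 4)*(o + 2)^2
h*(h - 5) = h^2 - 5*h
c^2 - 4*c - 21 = (c - 7)*(c + 3)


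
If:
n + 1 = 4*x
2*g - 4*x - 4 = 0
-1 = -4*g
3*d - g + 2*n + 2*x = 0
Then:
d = 11/3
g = 1/4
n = -9/2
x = -7/8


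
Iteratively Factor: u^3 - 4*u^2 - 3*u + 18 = (u - 3)*(u^2 - u - 6) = (u - 3)*(u + 2)*(u - 3)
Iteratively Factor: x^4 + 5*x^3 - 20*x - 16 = (x - 2)*(x^3 + 7*x^2 + 14*x + 8) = (x - 2)*(x + 4)*(x^2 + 3*x + 2) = (x - 2)*(x + 2)*(x + 4)*(x + 1)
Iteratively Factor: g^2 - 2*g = (g - 2)*(g)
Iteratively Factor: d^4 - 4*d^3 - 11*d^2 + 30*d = (d)*(d^3 - 4*d^2 - 11*d + 30) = d*(d - 2)*(d^2 - 2*d - 15) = d*(d - 2)*(d + 3)*(d - 5)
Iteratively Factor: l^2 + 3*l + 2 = (l + 1)*(l + 2)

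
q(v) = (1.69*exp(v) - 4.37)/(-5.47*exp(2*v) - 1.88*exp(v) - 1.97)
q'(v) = (1.69*exp(v) - 4.37)*(10.94*exp(2*v) + 1.88*exp(v))/(-5.47*exp(2*v) - 1.88*exp(v) - 1.97)^2 + 1.69*exp(v)/(-5.47*exp(2*v) - 1.88*exp(v) - 1.97) = (9.2443*exp(2*v) - 47.8078*exp(v) - 11.5449)*exp(v)/(29.9209*exp(4*v) + 20.5672*exp(3*v) + 25.0862*exp(2*v) + 7.4072*exp(v) + 3.8809)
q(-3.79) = 2.15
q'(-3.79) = -0.07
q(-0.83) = 0.95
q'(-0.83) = -0.91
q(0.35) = 0.13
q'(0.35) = -0.35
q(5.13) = -0.00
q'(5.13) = 0.00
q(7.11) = -0.00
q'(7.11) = 0.00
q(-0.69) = 0.82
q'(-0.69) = -0.91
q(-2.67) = 2.00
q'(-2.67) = -0.23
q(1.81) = -0.03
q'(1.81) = 0.01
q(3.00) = -0.01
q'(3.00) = 0.01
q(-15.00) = 2.22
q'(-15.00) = 0.00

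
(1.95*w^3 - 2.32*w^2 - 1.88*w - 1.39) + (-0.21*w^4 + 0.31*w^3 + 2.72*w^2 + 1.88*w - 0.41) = -0.21*w^4 + 2.26*w^3 + 0.4*w^2 - 1.8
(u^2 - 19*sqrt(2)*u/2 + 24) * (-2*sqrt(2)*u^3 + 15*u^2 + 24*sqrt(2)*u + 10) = -2*sqrt(2)*u^5 + 53*u^4 - 333*sqrt(2)*u^3/2 - 86*u^2 + 481*sqrt(2)*u + 240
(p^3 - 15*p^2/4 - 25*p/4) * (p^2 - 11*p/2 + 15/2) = p^5 - 37*p^4/4 + 175*p^3/8 + 25*p^2/4 - 375*p/8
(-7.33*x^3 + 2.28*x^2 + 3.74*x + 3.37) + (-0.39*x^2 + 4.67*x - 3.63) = -7.33*x^3 + 1.89*x^2 + 8.41*x - 0.26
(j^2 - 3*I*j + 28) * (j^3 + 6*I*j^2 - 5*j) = j^5 + 3*I*j^4 + 41*j^3 + 183*I*j^2 - 140*j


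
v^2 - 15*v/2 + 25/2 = (v - 5)*(v - 5/2)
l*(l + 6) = l^2 + 6*l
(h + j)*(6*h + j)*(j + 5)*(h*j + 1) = 6*h^3*j^2 + 30*h^3*j + 7*h^2*j^3 + 35*h^2*j^2 + 6*h^2*j + 30*h^2 + h*j^4 + 5*h*j^3 + 7*h*j^2 + 35*h*j + j^3 + 5*j^2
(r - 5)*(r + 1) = r^2 - 4*r - 5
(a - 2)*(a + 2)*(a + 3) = a^3 + 3*a^2 - 4*a - 12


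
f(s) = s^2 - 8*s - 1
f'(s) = 2*s - 8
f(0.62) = -5.58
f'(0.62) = -6.76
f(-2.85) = 29.92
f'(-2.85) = -13.70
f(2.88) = -15.75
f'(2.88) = -2.24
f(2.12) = -13.47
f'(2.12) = -3.76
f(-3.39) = 37.61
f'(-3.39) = -14.78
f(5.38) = -15.10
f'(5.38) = 2.76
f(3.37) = -16.60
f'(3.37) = -1.26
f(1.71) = -11.76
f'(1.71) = -4.58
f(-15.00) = 344.00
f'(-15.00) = -38.00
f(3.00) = -16.00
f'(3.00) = -2.00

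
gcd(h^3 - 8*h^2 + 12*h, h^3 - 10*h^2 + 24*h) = h^2 - 6*h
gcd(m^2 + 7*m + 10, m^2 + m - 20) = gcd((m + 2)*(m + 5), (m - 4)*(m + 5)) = m + 5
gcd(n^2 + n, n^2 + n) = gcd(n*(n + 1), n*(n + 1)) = n^2 + n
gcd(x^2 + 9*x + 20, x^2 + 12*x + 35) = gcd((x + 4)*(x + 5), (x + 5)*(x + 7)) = x + 5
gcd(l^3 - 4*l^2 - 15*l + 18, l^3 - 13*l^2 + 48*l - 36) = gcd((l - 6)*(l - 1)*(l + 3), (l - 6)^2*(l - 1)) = l^2 - 7*l + 6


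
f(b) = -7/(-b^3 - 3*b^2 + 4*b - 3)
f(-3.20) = 0.51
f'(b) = -7*(3*b^2 + 6*b - 4)/(-b^3 - 3*b^2 + 4*b - 3)^2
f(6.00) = 0.02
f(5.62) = 0.03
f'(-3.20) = -0.28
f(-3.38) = 0.57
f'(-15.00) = 0.00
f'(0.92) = -4.08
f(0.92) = 2.65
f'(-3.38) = -0.47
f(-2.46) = 0.43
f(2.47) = 0.26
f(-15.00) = 0.00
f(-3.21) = 0.51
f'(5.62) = -0.01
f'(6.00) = -0.01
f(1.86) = 0.57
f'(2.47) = -0.29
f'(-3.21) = -0.29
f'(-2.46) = 0.02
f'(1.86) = -0.80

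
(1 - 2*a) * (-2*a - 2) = 4*a^2 + 2*a - 2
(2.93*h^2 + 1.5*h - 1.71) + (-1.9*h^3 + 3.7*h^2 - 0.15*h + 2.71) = -1.9*h^3 + 6.63*h^2 + 1.35*h + 1.0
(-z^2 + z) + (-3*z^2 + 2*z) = -4*z^2 + 3*z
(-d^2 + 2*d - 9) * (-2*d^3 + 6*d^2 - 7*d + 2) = 2*d^5 - 10*d^4 + 37*d^3 - 70*d^2 + 67*d - 18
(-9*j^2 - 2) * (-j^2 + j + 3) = 9*j^4 - 9*j^3 - 25*j^2 - 2*j - 6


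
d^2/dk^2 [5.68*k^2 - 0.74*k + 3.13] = 11.3600000000000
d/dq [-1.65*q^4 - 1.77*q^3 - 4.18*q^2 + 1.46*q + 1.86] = -6.6*q^3 - 5.31*q^2 - 8.36*q + 1.46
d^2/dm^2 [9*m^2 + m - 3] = 18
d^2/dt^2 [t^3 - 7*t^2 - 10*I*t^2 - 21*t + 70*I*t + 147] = 6*t - 14 - 20*I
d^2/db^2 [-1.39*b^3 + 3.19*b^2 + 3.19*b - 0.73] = 6.38 - 8.34*b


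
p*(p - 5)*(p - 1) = p^3 - 6*p^2 + 5*p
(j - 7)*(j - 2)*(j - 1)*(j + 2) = j^4 - 8*j^3 + 3*j^2 + 32*j - 28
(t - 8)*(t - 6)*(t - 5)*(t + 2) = t^4 - 17*t^3 + 80*t^2 - 4*t - 480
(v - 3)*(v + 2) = v^2 - v - 6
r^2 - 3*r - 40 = (r - 8)*(r + 5)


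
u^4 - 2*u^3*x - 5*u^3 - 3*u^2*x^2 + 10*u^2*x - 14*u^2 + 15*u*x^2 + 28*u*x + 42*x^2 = (u - 7)*(u + 2)*(u - 3*x)*(u + x)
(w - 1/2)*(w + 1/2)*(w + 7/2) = w^3 + 7*w^2/2 - w/4 - 7/8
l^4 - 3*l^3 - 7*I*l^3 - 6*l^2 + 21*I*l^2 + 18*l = l*(l - 3)*(l - 6*I)*(l - I)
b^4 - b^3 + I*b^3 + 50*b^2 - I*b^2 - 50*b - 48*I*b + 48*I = (b - 1)*(b - 6*I)*(b - I)*(b + 8*I)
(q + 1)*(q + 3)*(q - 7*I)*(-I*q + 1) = -I*q^4 - 6*q^3 - 4*I*q^3 - 24*q^2 - 10*I*q^2 - 18*q - 28*I*q - 21*I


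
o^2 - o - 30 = (o - 6)*(o + 5)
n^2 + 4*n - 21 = (n - 3)*(n + 7)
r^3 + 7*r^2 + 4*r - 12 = (r - 1)*(r + 2)*(r + 6)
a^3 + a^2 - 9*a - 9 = (a - 3)*(a + 1)*(a + 3)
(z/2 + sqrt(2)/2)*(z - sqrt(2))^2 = z^3/2 - sqrt(2)*z^2/2 - z + sqrt(2)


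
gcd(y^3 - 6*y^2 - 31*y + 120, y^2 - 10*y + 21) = y - 3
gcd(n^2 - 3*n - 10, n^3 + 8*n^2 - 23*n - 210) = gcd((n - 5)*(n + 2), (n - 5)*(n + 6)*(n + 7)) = n - 5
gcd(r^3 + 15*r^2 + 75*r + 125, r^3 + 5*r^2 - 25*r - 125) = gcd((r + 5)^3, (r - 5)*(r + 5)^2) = r^2 + 10*r + 25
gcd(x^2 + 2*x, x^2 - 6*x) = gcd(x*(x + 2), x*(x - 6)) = x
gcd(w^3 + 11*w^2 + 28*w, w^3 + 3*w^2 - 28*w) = w^2 + 7*w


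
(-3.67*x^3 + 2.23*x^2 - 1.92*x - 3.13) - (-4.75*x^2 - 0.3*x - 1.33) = -3.67*x^3 + 6.98*x^2 - 1.62*x - 1.8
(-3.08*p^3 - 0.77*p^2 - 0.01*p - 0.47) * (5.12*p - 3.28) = -15.7696*p^4 + 6.16*p^3 + 2.4744*p^2 - 2.3736*p + 1.5416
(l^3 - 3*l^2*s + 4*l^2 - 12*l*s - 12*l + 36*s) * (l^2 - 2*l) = l^5 - 3*l^4*s + 2*l^4 - 6*l^3*s - 20*l^3 + 60*l^2*s + 24*l^2 - 72*l*s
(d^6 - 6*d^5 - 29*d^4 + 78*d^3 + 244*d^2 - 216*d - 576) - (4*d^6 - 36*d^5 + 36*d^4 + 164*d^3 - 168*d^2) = -3*d^6 + 30*d^5 - 65*d^4 - 86*d^3 + 412*d^2 - 216*d - 576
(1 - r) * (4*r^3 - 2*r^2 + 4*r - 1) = -4*r^4 + 6*r^3 - 6*r^2 + 5*r - 1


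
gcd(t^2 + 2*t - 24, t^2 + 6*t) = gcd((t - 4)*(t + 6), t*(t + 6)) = t + 6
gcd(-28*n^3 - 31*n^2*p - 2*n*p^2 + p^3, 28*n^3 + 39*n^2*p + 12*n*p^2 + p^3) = 4*n^2 + 5*n*p + p^2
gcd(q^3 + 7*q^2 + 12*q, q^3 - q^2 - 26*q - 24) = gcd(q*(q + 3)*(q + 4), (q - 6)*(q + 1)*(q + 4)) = q + 4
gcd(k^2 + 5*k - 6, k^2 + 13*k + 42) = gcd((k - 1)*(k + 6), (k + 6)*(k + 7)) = k + 6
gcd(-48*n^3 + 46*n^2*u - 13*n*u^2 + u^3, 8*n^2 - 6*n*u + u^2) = -2*n + u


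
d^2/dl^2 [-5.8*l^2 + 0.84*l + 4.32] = -11.6000000000000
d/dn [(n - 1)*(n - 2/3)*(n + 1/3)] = 3*n^2 - 8*n/3 + 1/9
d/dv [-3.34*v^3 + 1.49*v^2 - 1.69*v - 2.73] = -10.02*v^2 + 2.98*v - 1.69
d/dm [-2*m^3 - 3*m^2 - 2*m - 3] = -6*m^2 - 6*m - 2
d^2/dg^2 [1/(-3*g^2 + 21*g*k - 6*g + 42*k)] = 2*(g^2 - 7*g*k + 2*g - 14*k - (2*g - 7*k + 2)^2)/(3*(g^2 - 7*g*k + 2*g - 14*k)^3)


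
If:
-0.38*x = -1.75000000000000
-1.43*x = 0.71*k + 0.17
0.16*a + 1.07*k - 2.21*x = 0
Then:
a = 127.24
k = -9.51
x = 4.61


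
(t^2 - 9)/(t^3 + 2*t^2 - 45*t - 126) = (t - 3)/(t^2 - t - 42)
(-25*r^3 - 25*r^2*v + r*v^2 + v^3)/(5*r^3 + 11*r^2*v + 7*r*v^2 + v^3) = (-5*r + v)/(r + v)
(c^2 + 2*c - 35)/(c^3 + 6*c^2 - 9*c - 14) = (c - 5)/(c^2 - c - 2)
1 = 1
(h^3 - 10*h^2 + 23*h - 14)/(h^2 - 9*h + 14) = h - 1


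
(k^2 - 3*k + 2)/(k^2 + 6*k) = (k^2 - 3*k + 2)/(k*(k + 6))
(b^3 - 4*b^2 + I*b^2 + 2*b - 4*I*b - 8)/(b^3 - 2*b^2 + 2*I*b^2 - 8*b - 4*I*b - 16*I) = (b - I)/(b + 2)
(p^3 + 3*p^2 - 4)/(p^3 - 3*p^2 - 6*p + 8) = (p + 2)/(p - 4)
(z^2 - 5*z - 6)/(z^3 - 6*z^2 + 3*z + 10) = (z - 6)/(z^2 - 7*z + 10)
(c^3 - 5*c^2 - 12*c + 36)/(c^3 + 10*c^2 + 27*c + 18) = (c^2 - 8*c + 12)/(c^2 + 7*c + 6)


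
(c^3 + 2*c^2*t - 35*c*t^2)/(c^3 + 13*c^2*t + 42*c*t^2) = (c - 5*t)/(c + 6*t)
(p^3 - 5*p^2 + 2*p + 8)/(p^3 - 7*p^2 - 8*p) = (p^2 - 6*p + 8)/(p*(p - 8))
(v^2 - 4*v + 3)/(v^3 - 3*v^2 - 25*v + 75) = (v - 1)/(v^2 - 25)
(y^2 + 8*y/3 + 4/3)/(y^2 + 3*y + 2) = (y + 2/3)/(y + 1)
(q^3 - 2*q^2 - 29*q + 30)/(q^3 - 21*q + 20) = (q - 6)/(q - 4)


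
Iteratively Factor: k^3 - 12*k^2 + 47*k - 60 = (k - 4)*(k^2 - 8*k + 15) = (k - 5)*(k - 4)*(k - 3)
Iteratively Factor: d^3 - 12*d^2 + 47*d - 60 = (d - 4)*(d^2 - 8*d + 15) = (d - 5)*(d - 4)*(d - 3)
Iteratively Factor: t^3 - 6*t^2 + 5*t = (t)*(t^2 - 6*t + 5) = t*(t - 1)*(t - 5)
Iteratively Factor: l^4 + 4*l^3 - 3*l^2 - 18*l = (l + 3)*(l^3 + l^2 - 6*l) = (l + 3)^2*(l^2 - 2*l) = l*(l + 3)^2*(l - 2)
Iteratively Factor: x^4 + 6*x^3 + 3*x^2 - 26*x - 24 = (x + 3)*(x^3 + 3*x^2 - 6*x - 8) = (x + 3)*(x + 4)*(x^2 - x - 2) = (x - 2)*(x + 3)*(x + 4)*(x + 1)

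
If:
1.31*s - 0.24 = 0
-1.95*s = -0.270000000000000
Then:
No Solution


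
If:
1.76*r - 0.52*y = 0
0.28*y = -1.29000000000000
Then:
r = -1.36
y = -4.61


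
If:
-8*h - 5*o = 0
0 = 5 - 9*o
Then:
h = -25/72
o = 5/9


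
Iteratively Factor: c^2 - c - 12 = (c - 4)*(c + 3)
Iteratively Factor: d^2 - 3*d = (d - 3)*(d)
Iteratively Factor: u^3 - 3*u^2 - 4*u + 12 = (u - 3)*(u^2 - 4) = (u - 3)*(u - 2)*(u + 2)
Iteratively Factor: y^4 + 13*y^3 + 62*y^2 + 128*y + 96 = (y + 2)*(y^3 + 11*y^2 + 40*y + 48) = (y + 2)*(y + 3)*(y^2 + 8*y + 16) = (y + 2)*(y + 3)*(y + 4)*(y + 4)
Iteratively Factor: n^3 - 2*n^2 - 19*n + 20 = (n - 1)*(n^2 - n - 20) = (n - 1)*(n + 4)*(n - 5)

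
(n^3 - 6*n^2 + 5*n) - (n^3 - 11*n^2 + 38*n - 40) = 5*n^2 - 33*n + 40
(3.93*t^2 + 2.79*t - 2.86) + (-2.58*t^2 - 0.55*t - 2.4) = 1.35*t^2 + 2.24*t - 5.26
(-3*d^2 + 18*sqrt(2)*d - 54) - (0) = -3*d^2 + 18*sqrt(2)*d - 54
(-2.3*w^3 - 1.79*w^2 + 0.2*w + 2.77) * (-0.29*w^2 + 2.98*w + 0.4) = 0.667*w^5 - 6.3349*w^4 - 6.3122*w^3 - 0.9233*w^2 + 8.3346*w + 1.108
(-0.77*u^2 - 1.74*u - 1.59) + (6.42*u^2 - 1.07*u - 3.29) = 5.65*u^2 - 2.81*u - 4.88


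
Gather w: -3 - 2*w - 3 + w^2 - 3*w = w^2 - 5*w - 6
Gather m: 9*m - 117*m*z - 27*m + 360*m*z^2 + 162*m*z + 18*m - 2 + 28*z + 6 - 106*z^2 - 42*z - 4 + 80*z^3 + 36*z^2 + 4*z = m*(360*z^2 + 45*z) + 80*z^3 - 70*z^2 - 10*z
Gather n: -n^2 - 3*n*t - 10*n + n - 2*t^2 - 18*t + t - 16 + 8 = -n^2 + n*(-3*t - 9) - 2*t^2 - 17*t - 8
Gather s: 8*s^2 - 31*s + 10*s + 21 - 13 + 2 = 8*s^2 - 21*s + 10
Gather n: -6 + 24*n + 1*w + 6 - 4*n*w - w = n*(24 - 4*w)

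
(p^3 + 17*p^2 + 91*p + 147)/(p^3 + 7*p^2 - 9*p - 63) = (p + 7)/(p - 3)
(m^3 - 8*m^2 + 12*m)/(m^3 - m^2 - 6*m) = (-m^2 + 8*m - 12)/(-m^2 + m + 6)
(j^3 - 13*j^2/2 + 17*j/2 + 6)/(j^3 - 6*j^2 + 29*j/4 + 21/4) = 2*(j - 4)/(2*j - 7)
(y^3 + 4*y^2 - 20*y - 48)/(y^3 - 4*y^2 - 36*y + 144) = (y + 2)/(y - 6)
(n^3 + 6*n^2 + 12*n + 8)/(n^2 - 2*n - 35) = (n^3 + 6*n^2 + 12*n + 8)/(n^2 - 2*n - 35)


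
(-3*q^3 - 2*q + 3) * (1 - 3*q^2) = 9*q^5 + 3*q^3 - 9*q^2 - 2*q + 3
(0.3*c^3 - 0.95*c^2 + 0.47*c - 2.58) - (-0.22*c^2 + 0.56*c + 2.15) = 0.3*c^3 - 0.73*c^2 - 0.0900000000000001*c - 4.73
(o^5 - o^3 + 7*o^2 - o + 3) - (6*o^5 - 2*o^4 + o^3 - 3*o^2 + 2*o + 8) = -5*o^5 + 2*o^4 - 2*o^3 + 10*o^2 - 3*o - 5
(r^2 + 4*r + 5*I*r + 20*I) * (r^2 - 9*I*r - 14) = r^4 + 4*r^3 - 4*I*r^3 + 31*r^2 - 16*I*r^2 + 124*r - 70*I*r - 280*I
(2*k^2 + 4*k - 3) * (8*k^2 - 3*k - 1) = 16*k^4 + 26*k^3 - 38*k^2 + 5*k + 3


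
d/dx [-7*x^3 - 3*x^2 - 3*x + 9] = -21*x^2 - 6*x - 3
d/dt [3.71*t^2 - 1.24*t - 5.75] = 7.42*t - 1.24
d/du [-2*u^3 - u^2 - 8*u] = -6*u^2 - 2*u - 8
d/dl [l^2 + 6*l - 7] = 2*l + 6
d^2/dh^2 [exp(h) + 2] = exp(h)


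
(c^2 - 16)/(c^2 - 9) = (c^2 - 16)/(c^2 - 9)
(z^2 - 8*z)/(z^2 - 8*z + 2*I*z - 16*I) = z/(z + 2*I)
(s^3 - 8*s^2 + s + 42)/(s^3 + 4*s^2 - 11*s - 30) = (s - 7)/(s + 5)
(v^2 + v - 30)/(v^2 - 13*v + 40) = (v + 6)/(v - 8)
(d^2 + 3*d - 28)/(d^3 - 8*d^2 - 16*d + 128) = (d + 7)/(d^2 - 4*d - 32)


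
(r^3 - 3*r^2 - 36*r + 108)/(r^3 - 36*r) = (r - 3)/r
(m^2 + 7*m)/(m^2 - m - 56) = m/(m - 8)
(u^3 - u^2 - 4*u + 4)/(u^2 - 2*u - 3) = (-u^3 + u^2 + 4*u - 4)/(-u^2 + 2*u + 3)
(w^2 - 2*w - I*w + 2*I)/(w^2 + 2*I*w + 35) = (w^2 - 2*w - I*w + 2*I)/(w^2 + 2*I*w + 35)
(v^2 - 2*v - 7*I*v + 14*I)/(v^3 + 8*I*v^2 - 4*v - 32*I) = (v - 7*I)/(v^2 + v*(2 + 8*I) + 16*I)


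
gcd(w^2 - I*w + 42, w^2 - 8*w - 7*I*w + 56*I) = w - 7*I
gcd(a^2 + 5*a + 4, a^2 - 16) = a + 4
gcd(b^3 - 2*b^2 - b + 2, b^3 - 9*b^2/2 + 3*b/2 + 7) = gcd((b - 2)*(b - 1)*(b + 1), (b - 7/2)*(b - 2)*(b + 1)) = b^2 - b - 2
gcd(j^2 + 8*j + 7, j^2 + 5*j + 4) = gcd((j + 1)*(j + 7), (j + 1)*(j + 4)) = j + 1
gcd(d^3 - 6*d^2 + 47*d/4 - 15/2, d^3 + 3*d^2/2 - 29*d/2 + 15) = d^2 - 7*d/2 + 3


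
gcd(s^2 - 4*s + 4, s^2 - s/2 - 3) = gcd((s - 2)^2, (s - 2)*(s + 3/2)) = s - 2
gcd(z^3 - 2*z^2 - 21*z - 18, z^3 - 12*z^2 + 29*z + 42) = z^2 - 5*z - 6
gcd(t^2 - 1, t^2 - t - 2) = t + 1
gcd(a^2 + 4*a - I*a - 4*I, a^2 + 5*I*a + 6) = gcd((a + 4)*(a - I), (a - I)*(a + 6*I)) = a - I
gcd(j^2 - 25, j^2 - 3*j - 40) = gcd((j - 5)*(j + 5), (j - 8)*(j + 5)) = j + 5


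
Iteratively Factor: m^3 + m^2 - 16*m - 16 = (m + 4)*(m^2 - 3*m - 4) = (m - 4)*(m + 4)*(m + 1)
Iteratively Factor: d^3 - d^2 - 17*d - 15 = (d + 1)*(d^2 - 2*d - 15) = (d - 5)*(d + 1)*(d + 3)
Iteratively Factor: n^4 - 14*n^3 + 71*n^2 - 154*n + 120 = (n - 4)*(n^3 - 10*n^2 + 31*n - 30) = (n - 5)*(n - 4)*(n^2 - 5*n + 6) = (n - 5)*(n - 4)*(n - 3)*(n - 2)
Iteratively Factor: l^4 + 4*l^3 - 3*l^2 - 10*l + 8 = (l + 2)*(l^3 + 2*l^2 - 7*l + 4) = (l - 1)*(l + 2)*(l^2 + 3*l - 4) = (l - 1)^2*(l + 2)*(l + 4)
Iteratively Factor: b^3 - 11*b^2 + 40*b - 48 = (b - 3)*(b^2 - 8*b + 16) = (b - 4)*(b - 3)*(b - 4)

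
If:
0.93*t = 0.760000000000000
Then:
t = 0.82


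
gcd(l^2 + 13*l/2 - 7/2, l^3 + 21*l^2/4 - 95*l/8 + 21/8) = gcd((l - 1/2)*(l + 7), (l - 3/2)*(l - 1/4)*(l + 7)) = l + 7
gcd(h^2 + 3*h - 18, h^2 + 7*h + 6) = h + 6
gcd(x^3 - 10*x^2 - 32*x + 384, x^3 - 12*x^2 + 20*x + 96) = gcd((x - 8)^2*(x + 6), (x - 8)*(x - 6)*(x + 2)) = x - 8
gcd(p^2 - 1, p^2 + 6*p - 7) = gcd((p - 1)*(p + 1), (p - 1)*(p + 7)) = p - 1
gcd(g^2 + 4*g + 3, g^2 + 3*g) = g + 3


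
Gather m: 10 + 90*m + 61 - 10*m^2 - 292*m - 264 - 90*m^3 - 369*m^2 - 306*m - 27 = -90*m^3 - 379*m^2 - 508*m - 220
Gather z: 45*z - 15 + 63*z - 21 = 108*z - 36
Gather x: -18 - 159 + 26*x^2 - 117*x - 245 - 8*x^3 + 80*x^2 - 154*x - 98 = -8*x^3 + 106*x^2 - 271*x - 520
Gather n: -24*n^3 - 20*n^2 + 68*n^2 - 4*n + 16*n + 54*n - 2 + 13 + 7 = -24*n^3 + 48*n^2 + 66*n + 18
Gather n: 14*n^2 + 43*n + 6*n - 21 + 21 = 14*n^2 + 49*n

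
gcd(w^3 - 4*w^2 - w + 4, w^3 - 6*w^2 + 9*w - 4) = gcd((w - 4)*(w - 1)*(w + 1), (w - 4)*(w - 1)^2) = w^2 - 5*w + 4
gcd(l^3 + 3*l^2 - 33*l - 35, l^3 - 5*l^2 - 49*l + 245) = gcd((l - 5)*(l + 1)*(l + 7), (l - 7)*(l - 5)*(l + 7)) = l^2 + 2*l - 35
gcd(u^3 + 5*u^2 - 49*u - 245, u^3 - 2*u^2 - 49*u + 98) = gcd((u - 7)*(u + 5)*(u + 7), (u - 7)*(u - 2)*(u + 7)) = u^2 - 49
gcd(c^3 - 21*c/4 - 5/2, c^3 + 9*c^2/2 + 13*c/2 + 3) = c + 2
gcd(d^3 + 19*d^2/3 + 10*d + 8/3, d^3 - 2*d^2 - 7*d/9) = d + 1/3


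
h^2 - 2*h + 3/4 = (h - 3/2)*(h - 1/2)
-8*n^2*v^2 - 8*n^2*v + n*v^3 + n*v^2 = v*(-8*n + v)*(n*v + n)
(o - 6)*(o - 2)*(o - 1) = o^3 - 9*o^2 + 20*o - 12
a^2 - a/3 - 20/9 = (a - 5/3)*(a + 4/3)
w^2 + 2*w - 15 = (w - 3)*(w + 5)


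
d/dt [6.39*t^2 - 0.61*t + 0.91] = 12.78*t - 0.61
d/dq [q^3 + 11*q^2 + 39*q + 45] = 3*q^2 + 22*q + 39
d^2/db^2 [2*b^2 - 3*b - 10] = 4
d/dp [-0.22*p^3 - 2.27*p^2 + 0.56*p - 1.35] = -0.66*p^2 - 4.54*p + 0.56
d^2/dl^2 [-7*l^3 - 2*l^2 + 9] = -42*l - 4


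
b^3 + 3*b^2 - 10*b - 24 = (b - 3)*(b + 2)*(b + 4)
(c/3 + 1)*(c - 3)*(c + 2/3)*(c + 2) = c^4/3 + 8*c^3/9 - 23*c^2/9 - 8*c - 4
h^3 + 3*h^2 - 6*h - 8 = (h - 2)*(h + 1)*(h + 4)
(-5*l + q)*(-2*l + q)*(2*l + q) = 20*l^3 - 4*l^2*q - 5*l*q^2 + q^3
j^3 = j^3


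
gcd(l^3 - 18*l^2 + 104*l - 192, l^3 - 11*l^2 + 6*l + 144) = l^2 - 14*l + 48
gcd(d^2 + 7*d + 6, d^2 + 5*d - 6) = d + 6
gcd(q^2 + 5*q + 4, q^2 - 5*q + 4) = 1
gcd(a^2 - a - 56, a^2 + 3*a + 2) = 1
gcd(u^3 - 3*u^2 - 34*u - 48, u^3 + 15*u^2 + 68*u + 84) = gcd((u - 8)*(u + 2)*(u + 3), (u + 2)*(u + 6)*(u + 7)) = u + 2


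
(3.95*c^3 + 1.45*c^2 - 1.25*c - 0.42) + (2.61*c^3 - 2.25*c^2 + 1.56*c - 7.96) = 6.56*c^3 - 0.8*c^2 + 0.31*c - 8.38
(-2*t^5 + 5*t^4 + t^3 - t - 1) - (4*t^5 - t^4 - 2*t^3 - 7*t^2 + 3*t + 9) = -6*t^5 + 6*t^4 + 3*t^3 + 7*t^2 - 4*t - 10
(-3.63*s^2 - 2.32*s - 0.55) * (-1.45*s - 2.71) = 5.2635*s^3 + 13.2013*s^2 + 7.0847*s + 1.4905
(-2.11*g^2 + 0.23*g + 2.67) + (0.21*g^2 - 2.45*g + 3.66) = -1.9*g^2 - 2.22*g + 6.33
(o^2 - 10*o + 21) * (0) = 0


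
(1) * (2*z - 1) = 2*z - 1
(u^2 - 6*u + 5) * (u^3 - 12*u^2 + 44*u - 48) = u^5 - 18*u^4 + 121*u^3 - 372*u^2 + 508*u - 240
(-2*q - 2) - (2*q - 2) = -4*q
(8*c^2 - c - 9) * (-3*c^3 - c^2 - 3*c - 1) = -24*c^5 - 5*c^4 + 4*c^3 + 4*c^2 + 28*c + 9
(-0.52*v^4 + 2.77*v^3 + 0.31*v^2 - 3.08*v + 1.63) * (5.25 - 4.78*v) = 2.4856*v^5 - 15.9706*v^4 + 13.0607*v^3 + 16.3499*v^2 - 23.9614*v + 8.5575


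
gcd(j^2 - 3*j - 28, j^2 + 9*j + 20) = j + 4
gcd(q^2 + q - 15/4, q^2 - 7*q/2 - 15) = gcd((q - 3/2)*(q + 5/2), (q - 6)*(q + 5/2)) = q + 5/2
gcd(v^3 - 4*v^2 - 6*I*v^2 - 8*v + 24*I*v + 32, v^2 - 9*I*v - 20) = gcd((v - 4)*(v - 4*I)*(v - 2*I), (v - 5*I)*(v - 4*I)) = v - 4*I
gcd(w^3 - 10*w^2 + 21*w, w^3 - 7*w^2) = w^2 - 7*w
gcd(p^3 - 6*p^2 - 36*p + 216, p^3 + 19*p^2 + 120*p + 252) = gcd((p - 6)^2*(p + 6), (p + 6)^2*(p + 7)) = p + 6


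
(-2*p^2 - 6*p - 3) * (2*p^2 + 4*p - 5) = -4*p^4 - 20*p^3 - 20*p^2 + 18*p + 15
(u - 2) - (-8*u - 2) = 9*u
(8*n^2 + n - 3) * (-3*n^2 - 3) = -24*n^4 - 3*n^3 - 15*n^2 - 3*n + 9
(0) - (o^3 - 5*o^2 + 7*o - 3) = -o^3 + 5*o^2 - 7*o + 3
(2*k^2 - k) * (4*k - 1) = 8*k^3 - 6*k^2 + k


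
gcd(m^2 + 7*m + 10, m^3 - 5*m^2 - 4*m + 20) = m + 2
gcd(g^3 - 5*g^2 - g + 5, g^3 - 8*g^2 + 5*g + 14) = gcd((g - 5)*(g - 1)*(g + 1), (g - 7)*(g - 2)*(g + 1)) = g + 1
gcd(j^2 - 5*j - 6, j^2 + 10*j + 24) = 1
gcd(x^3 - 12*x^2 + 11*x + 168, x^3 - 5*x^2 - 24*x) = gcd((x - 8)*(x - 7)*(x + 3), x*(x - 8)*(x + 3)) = x^2 - 5*x - 24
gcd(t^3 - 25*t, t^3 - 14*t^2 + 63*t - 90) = t - 5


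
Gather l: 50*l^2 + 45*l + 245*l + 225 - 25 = 50*l^2 + 290*l + 200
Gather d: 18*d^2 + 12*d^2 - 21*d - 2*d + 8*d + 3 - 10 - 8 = 30*d^2 - 15*d - 15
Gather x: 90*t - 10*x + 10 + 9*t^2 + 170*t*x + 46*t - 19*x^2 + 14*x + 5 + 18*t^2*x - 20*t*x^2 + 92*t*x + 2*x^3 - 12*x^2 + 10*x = 9*t^2 + 136*t + 2*x^3 + x^2*(-20*t - 31) + x*(18*t^2 + 262*t + 14) + 15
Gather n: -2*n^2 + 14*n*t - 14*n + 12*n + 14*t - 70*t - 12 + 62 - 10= -2*n^2 + n*(14*t - 2) - 56*t + 40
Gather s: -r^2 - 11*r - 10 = -r^2 - 11*r - 10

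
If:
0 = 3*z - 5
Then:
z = 5/3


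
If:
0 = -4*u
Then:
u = 0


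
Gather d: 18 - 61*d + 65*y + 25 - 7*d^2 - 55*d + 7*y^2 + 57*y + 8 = -7*d^2 - 116*d + 7*y^2 + 122*y + 51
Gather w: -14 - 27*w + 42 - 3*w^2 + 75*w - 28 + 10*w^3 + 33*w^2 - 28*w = 10*w^3 + 30*w^2 + 20*w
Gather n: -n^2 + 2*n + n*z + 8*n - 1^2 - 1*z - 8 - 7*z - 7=-n^2 + n*(z + 10) - 8*z - 16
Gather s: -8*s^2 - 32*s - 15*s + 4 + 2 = -8*s^2 - 47*s + 6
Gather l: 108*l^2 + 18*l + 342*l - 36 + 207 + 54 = 108*l^2 + 360*l + 225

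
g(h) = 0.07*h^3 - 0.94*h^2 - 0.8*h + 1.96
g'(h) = 0.21*h^2 - 1.88*h - 0.8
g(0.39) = 1.51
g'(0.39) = -1.50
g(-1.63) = 0.46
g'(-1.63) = 2.82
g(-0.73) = 2.02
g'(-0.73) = 0.68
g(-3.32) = -8.31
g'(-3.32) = 7.76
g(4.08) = -12.20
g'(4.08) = -4.97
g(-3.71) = -11.58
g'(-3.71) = 9.07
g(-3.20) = -7.40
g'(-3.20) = 7.37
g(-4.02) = -14.56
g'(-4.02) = 10.15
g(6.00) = -21.56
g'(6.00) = -4.52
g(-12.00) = -244.76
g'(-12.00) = 52.00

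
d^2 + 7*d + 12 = (d + 3)*(d + 4)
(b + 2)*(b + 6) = b^2 + 8*b + 12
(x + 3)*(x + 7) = x^2 + 10*x + 21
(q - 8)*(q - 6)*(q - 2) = q^3 - 16*q^2 + 76*q - 96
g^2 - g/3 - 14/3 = (g - 7/3)*(g + 2)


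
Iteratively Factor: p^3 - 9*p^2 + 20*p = (p - 4)*(p^2 - 5*p) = p*(p - 4)*(p - 5)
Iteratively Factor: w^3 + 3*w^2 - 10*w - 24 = (w + 4)*(w^2 - w - 6) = (w - 3)*(w + 4)*(w + 2)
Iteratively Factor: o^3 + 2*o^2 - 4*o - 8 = (o + 2)*(o^2 - 4) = (o + 2)^2*(o - 2)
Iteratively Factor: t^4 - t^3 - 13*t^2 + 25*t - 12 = (t - 3)*(t^3 + 2*t^2 - 7*t + 4) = (t - 3)*(t + 4)*(t^2 - 2*t + 1) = (t - 3)*(t - 1)*(t + 4)*(t - 1)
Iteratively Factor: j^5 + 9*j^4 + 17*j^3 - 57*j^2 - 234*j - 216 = (j - 3)*(j^4 + 12*j^3 + 53*j^2 + 102*j + 72) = (j - 3)*(j + 4)*(j^3 + 8*j^2 + 21*j + 18) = (j - 3)*(j + 3)*(j + 4)*(j^2 + 5*j + 6) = (j - 3)*(j + 2)*(j + 3)*(j + 4)*(j + 3)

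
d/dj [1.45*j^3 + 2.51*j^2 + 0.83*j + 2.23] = 4.35*j^2 + 5.02*j + 0.83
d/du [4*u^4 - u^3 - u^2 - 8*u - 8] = 16*u^3 - 3*u^2 - 2*u - 8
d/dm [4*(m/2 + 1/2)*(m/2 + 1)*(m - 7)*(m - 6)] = 4*m^3 - 30*m^2 + 10*m + 100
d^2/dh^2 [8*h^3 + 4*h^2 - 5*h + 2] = 48*h + 8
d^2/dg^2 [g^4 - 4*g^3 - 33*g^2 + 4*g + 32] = 12*g^2 - 24*g - 66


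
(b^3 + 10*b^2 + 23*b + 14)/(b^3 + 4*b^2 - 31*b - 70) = (b + 1)/(b - 5)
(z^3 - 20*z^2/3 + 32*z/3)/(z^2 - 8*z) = (3*z^2 - 20*z + 32)/(3*(z - 8))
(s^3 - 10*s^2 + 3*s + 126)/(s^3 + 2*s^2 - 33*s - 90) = (s - 7)/(s + 5)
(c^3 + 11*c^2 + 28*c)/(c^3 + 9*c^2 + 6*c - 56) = c/(c - 2)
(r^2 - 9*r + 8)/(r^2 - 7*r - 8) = (r - 1)/(r + 1)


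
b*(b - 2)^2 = b^3 - 4*b^2 + 4*b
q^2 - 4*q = q*(q - 4)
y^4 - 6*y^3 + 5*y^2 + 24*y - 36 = (y - 3)^2*(y - 2)*(y + 2)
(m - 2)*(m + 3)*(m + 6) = m^3 + 7*m^2 - 36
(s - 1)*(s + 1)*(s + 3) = s^3 + 3*s^2 - s - 3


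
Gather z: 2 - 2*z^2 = 2 - 2*z^2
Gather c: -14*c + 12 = 12 - 14*c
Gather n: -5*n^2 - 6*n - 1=-5*n^2 - 6*n - 1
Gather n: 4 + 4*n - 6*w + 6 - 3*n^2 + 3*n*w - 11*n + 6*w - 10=-3*n^2 + n*(3*w - 7)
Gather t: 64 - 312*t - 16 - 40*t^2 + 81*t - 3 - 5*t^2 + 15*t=-45*t^2 - 216*t + 45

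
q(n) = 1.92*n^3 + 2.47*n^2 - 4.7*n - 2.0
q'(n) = 5.76*n^2 + 4.94*n - 4.7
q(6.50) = 599.09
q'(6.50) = 270.77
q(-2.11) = 0.88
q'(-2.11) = 10.52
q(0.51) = -3.50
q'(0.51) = -0.68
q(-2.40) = -3.03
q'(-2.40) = 16.62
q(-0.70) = 1.84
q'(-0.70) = -5.34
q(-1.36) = 4.13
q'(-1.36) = -0.76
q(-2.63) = -7.48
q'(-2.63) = 22.15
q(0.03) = -2.14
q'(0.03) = -4.55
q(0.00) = -2.00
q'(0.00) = -4.70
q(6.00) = 473.44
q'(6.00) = 232.30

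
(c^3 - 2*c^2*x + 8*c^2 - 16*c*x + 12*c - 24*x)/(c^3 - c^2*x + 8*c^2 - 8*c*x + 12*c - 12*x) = (-c + 2*x)/(-c + x)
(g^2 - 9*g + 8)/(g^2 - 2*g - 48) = (g - 1)/(g + 6)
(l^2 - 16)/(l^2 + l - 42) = (l^2 - 16)/(l^2 + l - 42)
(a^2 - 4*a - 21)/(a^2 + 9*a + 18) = (a - 7)/(a + 6)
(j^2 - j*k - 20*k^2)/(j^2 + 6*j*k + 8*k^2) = (j - 5*k)/(j + 2*k)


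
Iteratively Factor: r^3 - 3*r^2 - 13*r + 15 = (r - 1)*(r^2 - 2*r - 15) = (r - 5)*(r - 1)*(r + 3)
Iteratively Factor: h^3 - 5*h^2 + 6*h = (h)*(h^2 - 5*h + 6) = h*(h - 3)*(h - 2)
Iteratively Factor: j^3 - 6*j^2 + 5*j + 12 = (j - 4)*(j^2 - 2*j - 3) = (j - 4)*(j - 3)*(j + 1)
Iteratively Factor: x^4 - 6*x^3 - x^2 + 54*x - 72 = (x - 4)*(x^3 - 2*x^2 - 9*x + 18) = (x - 4)*(x - 2)*(x^2 - 9) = (x - 4)*(x - 3)*(x - 2)*(x + 3)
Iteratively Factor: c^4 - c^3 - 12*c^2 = (c + 3)*(c^3 - 4*c^2) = c*(c + 3)*(c^2 - 4*c) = c^2*(c + 3)*(c - 4)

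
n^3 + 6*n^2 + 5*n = n*(n + 1)*(n + 5)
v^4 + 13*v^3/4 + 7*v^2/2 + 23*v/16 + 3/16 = (v + 1/4)*(v + 1/2)*(v + 1)*(v + 3/2)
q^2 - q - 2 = (q - 2)*(q + 1)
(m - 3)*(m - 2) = m^2 - 5*m + 6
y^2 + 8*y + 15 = (y + 3)*(y + 5)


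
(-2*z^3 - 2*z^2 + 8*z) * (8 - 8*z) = 16*z^4 - 80*z^2 + 64*z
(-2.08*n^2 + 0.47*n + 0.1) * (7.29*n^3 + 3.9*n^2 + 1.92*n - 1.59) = -15.1632*n^5 - 4.6857*n^4 - 1.4316*n^3 + 4.5996*n^2 - 0.5553*n - 0.159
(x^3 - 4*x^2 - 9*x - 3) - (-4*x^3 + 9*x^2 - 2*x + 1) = 5*x^3 - 13*x^2 - 7*x - 4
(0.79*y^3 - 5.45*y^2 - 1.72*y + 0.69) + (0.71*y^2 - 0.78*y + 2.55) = 0.79*y^3 - 4.74*y^2 - 2.5*y + 3.24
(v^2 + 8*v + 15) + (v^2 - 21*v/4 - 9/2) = 2*v^2 + 11*v/4 + 21/2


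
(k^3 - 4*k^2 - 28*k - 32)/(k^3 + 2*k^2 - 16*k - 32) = (k^2 - 6*k - 16)/(k^2 - 16)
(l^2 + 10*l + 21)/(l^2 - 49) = (l + 3)/(l - 7)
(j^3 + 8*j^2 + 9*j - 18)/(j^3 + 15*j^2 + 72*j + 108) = (j - 1)/(j + 6)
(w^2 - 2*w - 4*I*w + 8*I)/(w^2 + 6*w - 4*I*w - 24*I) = (w - 2)/(w + 6)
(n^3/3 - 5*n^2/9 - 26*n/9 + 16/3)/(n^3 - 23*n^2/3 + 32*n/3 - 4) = (3*n^3 - 5*n^2 - 26*n + 48)/(3*(3*n^3 - 23*n^2 + 32*n - 12))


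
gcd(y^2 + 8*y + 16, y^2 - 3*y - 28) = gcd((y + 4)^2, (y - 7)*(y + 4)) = y + 4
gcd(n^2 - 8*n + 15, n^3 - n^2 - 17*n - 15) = n - 5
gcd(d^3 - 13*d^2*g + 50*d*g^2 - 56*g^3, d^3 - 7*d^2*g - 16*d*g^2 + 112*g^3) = d^2 - 11*d*g + 28*g^2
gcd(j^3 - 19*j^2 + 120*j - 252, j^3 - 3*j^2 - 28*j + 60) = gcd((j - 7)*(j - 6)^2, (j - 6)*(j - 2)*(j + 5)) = j - 6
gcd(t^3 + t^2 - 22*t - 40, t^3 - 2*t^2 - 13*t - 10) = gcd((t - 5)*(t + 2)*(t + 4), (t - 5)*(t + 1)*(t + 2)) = t^2 - 3*t - 10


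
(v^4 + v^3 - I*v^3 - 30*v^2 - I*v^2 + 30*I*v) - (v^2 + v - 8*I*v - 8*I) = v^4 + v^3 - I*v^3 - 31*v^2 - I*v^2 - v + 38*I*v + 8*I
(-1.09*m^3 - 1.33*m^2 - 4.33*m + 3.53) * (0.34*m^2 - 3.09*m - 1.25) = -0.3706*m^5 + 2.9159*m^4 + 4.0*m^3 + 16.2424*m^2 - 5.4952*m - 4.4125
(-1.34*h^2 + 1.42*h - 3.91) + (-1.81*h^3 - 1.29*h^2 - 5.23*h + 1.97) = -1.81*h^3 - 2.63*h^2 - 3.81*h - 1.94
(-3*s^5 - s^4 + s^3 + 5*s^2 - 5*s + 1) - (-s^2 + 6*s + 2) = -3*s^5 - s^4 + s^3 + 6*s^2 - 11*s - 1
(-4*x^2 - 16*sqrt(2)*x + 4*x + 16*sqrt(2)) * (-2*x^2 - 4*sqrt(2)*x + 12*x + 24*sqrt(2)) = 8*x^4 - 56*x^3 + 48*sqrt(2)*x^3 - 336*sqrt(2)*x^2 + 176*x^2 - 896*x + 288*sqrt(2)*x + 768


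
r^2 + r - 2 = (r - 1)*(r + 2)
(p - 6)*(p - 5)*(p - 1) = p^3 - 12*p^2 + 41*p - 30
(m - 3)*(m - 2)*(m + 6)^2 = m^4 + 7*m^3 - 18*m^2 - 108*m + 216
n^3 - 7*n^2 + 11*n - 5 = (n - 5)*(n - 1)^2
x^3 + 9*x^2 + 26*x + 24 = (x + 2)*(x + 3)*(x + 4)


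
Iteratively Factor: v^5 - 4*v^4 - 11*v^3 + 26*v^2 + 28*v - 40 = (v - 1)*(v^4 - 3*v^3 - 14*v^2 + 12*v + 40) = (v - 2)*(v - 1)*(v^3 - v^2 - 16*v - 20) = (v - 5)*(v - 2)*(v - 1)*(v^2 + 4*v + 4) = (v - 5)*(v - 2)*(v - 1)*(v + 2)*(v + 2)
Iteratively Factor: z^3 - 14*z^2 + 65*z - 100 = (z - 5)*(z^2 - 9*z + 20) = (z - 5)^2*(z - 4)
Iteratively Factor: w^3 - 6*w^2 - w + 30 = (w - 3)*(w^2 - 3*w - 10) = (w - 5)*(w - 3)*(w + 2)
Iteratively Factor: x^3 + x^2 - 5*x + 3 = (x - 1)*(x^2 + 2*x - 3) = (x - 1)*(x + 3)*(x - 1)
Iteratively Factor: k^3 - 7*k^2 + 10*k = (k - 2)*(k^2 - 5*k) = k*(k - 2)*(k - 5)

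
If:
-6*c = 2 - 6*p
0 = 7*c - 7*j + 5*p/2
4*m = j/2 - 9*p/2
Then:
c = p - 1/3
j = 19*p/14 - 1/3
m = -107*p/112 - 1/24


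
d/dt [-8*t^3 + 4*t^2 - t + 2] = -24*t^2 + 8*t - 1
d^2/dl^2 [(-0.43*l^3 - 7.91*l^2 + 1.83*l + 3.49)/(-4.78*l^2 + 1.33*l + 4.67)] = (-1.4210854715202e-14*l^5 + 37.6676140000001*l^3 + 597.009738*l^2 - 55.71123*l + 199.590754)/(109.215352*l^6 - 91.165116*l^5 - 294.740058*l^4 + 175.781711*l^3 + 287.957337*l^2 - 87.017511*l - 101.847563)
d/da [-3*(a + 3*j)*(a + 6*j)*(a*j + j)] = 3*j*(-3*a^2 - 18*a*j - 2*a - 18*j^2 - 9*j)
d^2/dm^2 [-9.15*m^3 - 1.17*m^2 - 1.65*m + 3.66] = -54.9*m - 2.34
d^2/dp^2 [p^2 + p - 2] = 2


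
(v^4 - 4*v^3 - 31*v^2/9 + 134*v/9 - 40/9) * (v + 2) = v^5 - 2*v^4 - 103*v^3/9 + 8*v^2 + 76*v/3 - 80/9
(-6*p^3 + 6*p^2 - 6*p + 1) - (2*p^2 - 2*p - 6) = -6*p^3 + 4*p^2 - 4*p + 7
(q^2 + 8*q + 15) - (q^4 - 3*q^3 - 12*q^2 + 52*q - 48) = -q^4 + 3*q^3 + 13*q^2 - 44*q + 63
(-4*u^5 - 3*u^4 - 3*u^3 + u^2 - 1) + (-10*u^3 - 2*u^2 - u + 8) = -4*u^5 - 3*u^4 - 13*u^3 - u^2 - u + 7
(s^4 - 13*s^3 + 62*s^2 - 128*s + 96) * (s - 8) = s^5 - 21*s^4 + 166*s^3 - 624*s^2 + 1120*s - 768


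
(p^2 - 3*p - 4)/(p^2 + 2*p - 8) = (p^2 - 3*p - 4)/(p^2 + 2*p - 8)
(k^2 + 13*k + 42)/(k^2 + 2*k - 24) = (k + 7)/(k - 4)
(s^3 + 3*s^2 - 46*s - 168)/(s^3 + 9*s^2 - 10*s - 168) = (s^2 - 3*s - 28)/(s^2 + 3*s - 28)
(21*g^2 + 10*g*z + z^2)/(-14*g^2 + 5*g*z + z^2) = (3*g + z)/(-2*g + z)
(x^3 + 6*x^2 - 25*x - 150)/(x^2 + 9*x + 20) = (x^2 + x - 30)/(x + 4)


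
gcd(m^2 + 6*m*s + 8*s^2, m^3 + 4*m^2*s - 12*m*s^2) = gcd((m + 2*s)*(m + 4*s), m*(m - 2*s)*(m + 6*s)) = 1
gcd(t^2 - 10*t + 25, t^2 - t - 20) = t - 5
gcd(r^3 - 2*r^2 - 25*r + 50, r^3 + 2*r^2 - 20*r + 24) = r - 2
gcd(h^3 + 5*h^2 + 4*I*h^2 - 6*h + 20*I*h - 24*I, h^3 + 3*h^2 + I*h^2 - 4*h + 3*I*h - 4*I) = h - 1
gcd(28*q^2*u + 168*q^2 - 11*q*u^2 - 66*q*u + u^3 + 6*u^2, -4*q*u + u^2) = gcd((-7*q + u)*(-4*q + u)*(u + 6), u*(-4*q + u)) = 4*q - u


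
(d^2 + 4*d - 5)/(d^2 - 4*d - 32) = (-d^2 - 4*d + 5)/(-d^2 + 4*d + 32)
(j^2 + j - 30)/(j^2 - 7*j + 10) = (j + 6)/(j - 2)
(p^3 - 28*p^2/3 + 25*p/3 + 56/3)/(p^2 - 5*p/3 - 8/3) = (3*p^2 - 31*p + 56)/(3*p - 8)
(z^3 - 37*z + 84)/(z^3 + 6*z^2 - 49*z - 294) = (z^2 - 7*z + 12)/(z^2 - z - 42)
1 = 1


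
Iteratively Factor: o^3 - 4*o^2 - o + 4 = (o - 1)*(o^2 - 3*o - 4) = (o - 1)*(o + 1)*(o - 4)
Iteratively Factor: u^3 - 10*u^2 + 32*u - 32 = (u - 2)*(u^2 - 8*u + 16) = (u - 4)*(u - 2)*(u - 4)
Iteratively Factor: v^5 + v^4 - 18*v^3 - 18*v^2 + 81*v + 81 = (v + 1)*(v^4 - 18*v^2 + 81) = (v + 1)*(v + 3)*(v^3 - 3*v^2 - 9*v + 27) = (v - 3)*(v + 1)*(v + 3)*(v^2 - 9) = (v - 3)*(v + 1)*(v + 3)^2*(v - 3)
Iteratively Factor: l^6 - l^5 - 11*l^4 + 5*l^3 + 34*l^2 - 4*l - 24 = (l - 1)*(l^5 - 11*l^3 - 6*l^2 + 28*l + 24) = (l - 1)*(l + 1)*(l^4 - l^3 - 10*l^2 + 4*l + 24) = (l - 1)*(l + 1)*(l + 2)*(l^3 - 3*l^2 - 4*l + 12) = (l - 3)*(l - 1)*(l + 1)*(l + 2)*(l^2 - 4) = (l - 3)*(l - 1)*(l + 1)*(l + 2)^2*(l - 2)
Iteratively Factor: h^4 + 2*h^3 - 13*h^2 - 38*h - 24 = (h + 2)*(h^3 - 13*h - 12) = (h - 4)*(h + 2)*(h^2 + 4*h + 3) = (h - 4)*(h + 1)*(h + 2)*(h + 3)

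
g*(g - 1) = g^2 - g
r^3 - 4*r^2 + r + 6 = (r - 3)*(r - 2)*(r + 1)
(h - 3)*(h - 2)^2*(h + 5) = h^4 - 2*h^3 - 19*h^2 + 68*h - 60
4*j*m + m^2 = m*(4*j + m)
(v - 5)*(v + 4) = v^2 - v - 20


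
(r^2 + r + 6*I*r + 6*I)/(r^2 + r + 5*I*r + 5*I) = (r + 6*I)/(r + 5*I)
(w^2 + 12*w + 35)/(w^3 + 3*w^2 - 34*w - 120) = (w + 7)/(w^2 - 2*w - 24)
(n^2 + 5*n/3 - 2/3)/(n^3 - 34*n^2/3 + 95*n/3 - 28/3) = (n + 2)/(n^2 - 11*n + 28)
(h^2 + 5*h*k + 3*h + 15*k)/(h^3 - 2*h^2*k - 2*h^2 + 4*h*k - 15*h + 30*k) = (h + 5*k)/(h^2 - 2*h*k - 5*h + 10*k)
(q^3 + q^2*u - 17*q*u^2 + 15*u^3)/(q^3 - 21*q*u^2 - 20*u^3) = (-q^3 - q^2*u + 17*q*u^2 - 15*u^3)/(-q^3 + 21*q*u^2 + 20*u^3)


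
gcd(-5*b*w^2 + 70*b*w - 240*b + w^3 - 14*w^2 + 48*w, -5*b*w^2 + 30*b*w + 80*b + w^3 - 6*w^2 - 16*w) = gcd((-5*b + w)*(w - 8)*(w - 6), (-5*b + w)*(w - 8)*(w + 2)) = -5*b*w + 40*b + w^2 - 8*w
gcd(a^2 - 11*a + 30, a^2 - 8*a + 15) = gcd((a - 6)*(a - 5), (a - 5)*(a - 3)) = a - 5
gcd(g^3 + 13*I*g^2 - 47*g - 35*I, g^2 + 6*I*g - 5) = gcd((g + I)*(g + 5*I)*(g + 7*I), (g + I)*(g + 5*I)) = g^2 + 6*I*g - 5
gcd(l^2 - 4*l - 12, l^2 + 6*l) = 1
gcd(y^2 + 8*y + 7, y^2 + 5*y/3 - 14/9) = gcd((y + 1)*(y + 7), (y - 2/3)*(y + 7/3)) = 1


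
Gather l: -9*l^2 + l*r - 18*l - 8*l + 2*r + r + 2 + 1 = -9*l^2 + l*(r - 26) + 3*r + 3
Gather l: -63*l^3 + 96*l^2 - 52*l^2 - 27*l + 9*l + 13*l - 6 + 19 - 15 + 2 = -63*l^3 + 44*l^2 - 5*l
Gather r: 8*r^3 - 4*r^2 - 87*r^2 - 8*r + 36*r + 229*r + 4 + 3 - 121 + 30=8*r^3 - 91*r^2 + 257*r - 84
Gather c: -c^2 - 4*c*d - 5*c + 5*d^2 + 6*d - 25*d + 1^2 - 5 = -c^2 + c*(-4*d - 5) + 5*d^2 - 19*d - 4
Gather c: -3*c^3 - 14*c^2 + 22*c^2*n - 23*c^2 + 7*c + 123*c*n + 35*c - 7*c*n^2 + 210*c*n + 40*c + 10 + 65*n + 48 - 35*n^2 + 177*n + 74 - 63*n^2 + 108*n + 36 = -3*c^3 + c^2*(22*n - 37) + c*(-7*n^2 + 333*n + 82) - 98*n^2 + 350*n + 168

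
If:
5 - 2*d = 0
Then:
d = 5/2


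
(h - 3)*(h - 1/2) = h^2 - 7*h/2 + 3/2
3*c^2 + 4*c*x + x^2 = (c + x)*(3*c + x)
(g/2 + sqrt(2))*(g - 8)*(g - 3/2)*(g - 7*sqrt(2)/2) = g^4/2 - 19*g^3/4 - 3*sqrt(2)*g^3/4 - g^2 + 57*sqrt(2)*g^2/8 - 9*sqrt(2)*g + 133*g/2 - 84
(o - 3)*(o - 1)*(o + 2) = o^3 - 2*o^2 - 5*o + 6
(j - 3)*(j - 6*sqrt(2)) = j^2 - 6*sqrt(2)*j - 3*j + 18*sqrt(2)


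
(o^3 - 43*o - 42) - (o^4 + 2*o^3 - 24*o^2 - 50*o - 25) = -o^4 - o^3 + 24*o^2 + 7*o - 17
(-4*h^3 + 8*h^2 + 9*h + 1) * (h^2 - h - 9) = -4*h^5 + 12*h^4 + 37*h^3 - 80*h^2 - 82*h - 9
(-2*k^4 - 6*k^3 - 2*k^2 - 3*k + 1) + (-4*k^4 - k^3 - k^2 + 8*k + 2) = -6*k^4 - 7*k^3 - 3*k^2 + 5*k + 3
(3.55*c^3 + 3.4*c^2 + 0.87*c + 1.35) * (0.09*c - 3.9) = 0.3195*c^4 - 13.539*c^3 - 13.1817*c^2 - 3.2715*c - 5.265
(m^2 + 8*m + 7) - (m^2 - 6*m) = 14*m + 7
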